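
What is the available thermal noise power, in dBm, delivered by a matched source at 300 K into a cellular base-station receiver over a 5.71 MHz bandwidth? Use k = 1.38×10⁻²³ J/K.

P_n = kTB = 1.38×10⁻²³ × 300 × 5.71×10⁶ = 2.36×10⁻¹⁴ W
In dBm: 10 log₁₀(2.36×10⁻¹⁴ / 10⁻³) = −106.3 dBm

−106.3 dBm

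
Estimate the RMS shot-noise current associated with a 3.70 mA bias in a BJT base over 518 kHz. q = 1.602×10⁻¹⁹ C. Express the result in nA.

24.8 nA

I_n = √(2qI·B)
2qI·B = 2 × 1.602×10⁻¹⁹ × 3.70×10⁻³ × 5.18×10⁵ = 6.14×10⁻¹⁶ A²
I_n = √(6.14×10⁻¹⁶) = 2.48×10⁻⁸ A = 24.8 nA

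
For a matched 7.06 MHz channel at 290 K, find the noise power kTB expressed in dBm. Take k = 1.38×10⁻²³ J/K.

−105.5 dBm

P_n = kTB = 1.38×10⁻²³ × 290 × 7.06×10⁶ = 2.83×10⁻¹⁴ W
In dBm: 10 log₁₀(2.83×10⁻¹⁴ / 10⁻³) = −105.5 dBm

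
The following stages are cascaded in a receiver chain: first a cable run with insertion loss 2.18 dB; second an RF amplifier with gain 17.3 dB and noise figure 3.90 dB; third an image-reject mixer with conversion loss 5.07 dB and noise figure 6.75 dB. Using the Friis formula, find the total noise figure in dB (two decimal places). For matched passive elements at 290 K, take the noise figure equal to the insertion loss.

Convert to linear (a loss of L dB is a gain of −L dB): F_i = 10^(NF_i/10), G_i = 10^(G_i,dB/10)
  Stage 1: F_1 = 10^(2.18/10) = 1.652, G_1 = 10^(−2.18/10) = 0.6053
  Stage 2: F_2 = 10^(3.90/10) = 2.455, G_2 = 10^(17.3/10) = 53.70
  Stage 3: F_3 = 10^(6.75/10) = 4.732, G_3 = 10^(−5.07/10) = 0.3112
Friis cascade:
  F = 1.652 + (2.455 − 1)/0.6053 + (4.732 − 1)/32.51 = 4.170
NF = 10 log₁₀(4.170) = 6.20 dB

6.20 dB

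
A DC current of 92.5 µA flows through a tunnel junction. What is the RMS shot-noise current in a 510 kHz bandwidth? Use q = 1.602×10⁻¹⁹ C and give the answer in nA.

I_n = √(2qI·B)
2qI·B = 2 × 1.602×10⁻¹⁹ × 9.25×10⁻⁵ × 5.10×10⁵ = 1.51×10⁻¹⁷ A²
I_n = √(1.51×10⁻¹⁷) = 3.89×10⁻⁹ A = 3.89 nA

3.89 nA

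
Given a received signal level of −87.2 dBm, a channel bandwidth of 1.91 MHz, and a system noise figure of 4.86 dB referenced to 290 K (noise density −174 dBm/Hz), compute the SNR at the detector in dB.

Noise floor: N = −174 + 10 log₁₀(B) + NF
10 log₁₀(1.91×10⁶) = 62.81 dB
N = −174 + 62.81 + 4.86 = −106.33 dBm
SNR = P_sig − N = −87.2 − (−106.33) = 19.13 dB → 19.1 dB

19.1 dB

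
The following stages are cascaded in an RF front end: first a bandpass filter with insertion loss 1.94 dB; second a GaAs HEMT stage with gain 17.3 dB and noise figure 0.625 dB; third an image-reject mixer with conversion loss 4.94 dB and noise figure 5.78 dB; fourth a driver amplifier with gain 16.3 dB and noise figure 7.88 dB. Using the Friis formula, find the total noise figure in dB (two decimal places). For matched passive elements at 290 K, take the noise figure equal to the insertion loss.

Convert to linear (a loss of L dB is a gain of −L dB): F_i = 10^(NF_i/10), G_i = 10^(G_i,dB/10)
  Stage 1: F_1 = 10^(1.94/10) = 1.563, G_1 = 10^(−1.94/10) = 0.6397
  Stage 2: F_2 = 10^(0.625/10) = 1.155, G_2 = 10^(17.3/10) = 53.70
  Stage 3: F_3 = 10^(5.78/10) = 3.784, G_3 = 10^(−4.94/10) = 0.3206
  Stage 4: F_4 = 10^(7.88/10) = 6.138, G_4 = 10^(16.3/10) = 42.66
Friis cascade:
  F = 1.563 + (1.155 − 1)/0.6397 + (3.784 − 1)/34.36 + (6.138 − 1)/11.02 = 2.353
NF = 10 log₁₀(2.353) = 3.72 dB

3.72 dB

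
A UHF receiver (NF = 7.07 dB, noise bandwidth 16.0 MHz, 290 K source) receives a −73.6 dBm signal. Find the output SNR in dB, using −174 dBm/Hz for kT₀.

Noise floor: N = −174 + 10 log₁₀(B) + NF
10 log₁₀(1.60×10⁷) = 72.04 dB
N = −174 + 72.04 + 7.07 = −94.89 dBm
SNR = P_sig − N = −73.6 − (−94.89) = 21.29 dB → 21.3 dB

21.3 dB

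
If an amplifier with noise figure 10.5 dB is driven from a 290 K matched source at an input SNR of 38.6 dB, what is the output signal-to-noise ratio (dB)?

28.1 dB

By definition F = SNR_in/SNR_out, so in dB: SNR_out = SNR_in − NF
SNR_out = 38.6 − 10.5 = 28.1 dB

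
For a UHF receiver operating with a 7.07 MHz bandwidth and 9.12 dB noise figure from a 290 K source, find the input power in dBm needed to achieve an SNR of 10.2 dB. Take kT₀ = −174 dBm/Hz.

−86.2 dBm

Sensitivity = −174 + 10 log₁₀(B) + NF + SNR_min
= −174 + 68.49 + 9.12 + 10.2
= −86.19 dBm → −86.2 dBm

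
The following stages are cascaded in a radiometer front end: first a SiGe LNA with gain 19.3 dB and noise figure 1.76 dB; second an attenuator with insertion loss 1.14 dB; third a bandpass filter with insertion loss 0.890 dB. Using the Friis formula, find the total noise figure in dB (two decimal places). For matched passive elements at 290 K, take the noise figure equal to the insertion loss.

1.78 dB

Convert to linear (a loss of L dB is a gain of −L dB): F_i = 10^(NF_i/10), G_i = 10^(G_i,dB/10)
  Stage 1: F_1 = 10^(1.76/10) = 1.500, G_1 = 10^(19.3/10) = 85.11
  Stage 2: F_2 = 10^(1.14/10) = 1.300, G_2 = 10^(−1.14/10) = 0.7691
  Stage 3: F_3 = 10^(0.890/10) = 1.227, G_3 = 10^(−0.890/10) = 0.8147
Friis cascade:
  F = 1.500 + (1.300 − 1)/85.11 + (1.227 − 1)/65.46 = 1.507
NF = 10 log₁₀(1.507) = 1.78 dB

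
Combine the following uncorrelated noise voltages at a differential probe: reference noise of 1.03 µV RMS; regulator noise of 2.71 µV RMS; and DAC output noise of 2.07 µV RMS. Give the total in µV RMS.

Uncorrelated sources add in power (mean-square): V_tot = √(ΣV_i²)
V_tot = √[(1.03×10⁻⁶)² + (2.71×10⁻⁶)² + (2.07×10⁻⁶)²] = 3.56×10⁻⁶ V = 3.56 µV

3.56 µV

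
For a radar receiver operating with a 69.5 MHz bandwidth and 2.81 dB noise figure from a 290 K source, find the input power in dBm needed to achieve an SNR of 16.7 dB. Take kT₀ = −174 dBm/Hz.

−76.1 dBm

Sensitivity = −174 + 10 log₁₀(B) + NF + SNR_min
= −174 + 78.42 + 2.81 + 16.7
= −76.07 dBm → −76.1 dBm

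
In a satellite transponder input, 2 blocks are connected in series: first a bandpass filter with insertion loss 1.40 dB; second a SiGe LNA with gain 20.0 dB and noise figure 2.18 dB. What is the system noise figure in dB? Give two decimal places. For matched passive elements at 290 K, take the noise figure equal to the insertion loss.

Convert to linear (a loss of L dB is a gain of −L dB): F_i = 10^(NF_i/10), G_i = 10^(G_i,dB/10)
  Stage 1: F_1 = 10^(1.40/10) = 1.380, G_1 = 10^(−1.40/10) = 0.7244
  Stage 2: F_2 = 10^(2.18/10) = 1.652, G_2 = 10^(20.0/10) = 100.0
Friis cascade:
  F = 1.380 + (1.652 − 1)/0.7244 = 2.280
NF = 10 log₁₀(2.280) = 3.58 dB

3.58 dB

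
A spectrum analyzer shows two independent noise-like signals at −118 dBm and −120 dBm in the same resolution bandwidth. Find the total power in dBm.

Convert to linear, add, convert back:
P₁ = 1.58×10⁻¹⁵ W, P₂ = 1.00×10⁻¹⁵ W
P_tot = 2.58×10⁻¹⁵ W → 10 log₁₀(P_tot / 10⁻³) = −115.9 dBm

−115.9 dBm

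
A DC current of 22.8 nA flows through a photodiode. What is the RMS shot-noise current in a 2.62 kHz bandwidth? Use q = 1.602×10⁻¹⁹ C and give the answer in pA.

4.37 pA

I_n = √(2qI·B)
2qI·B = 2 × 1.602×10⁻¹⁹ × 2.28×10⁻⁸ × 2.62×10³ = 1.91×10⁻²³ A²
I_n = √(1.91×10⁻²³) = 4.37×10⁻¹² A = 4.37 pA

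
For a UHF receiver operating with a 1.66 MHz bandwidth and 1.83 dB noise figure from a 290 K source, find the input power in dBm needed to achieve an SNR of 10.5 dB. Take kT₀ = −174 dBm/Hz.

−99.5 dBm

Sensitivity = −174 + 10 log₁₀(B) + NF + SNR_min
= −174 + 62.2 + 1.83 + 10.5
= −99.47 dBm → −99.5 dBm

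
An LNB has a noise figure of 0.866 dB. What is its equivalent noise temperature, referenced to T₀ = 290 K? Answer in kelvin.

F = 10^(0.866/10) = 1.22067
T_e = (F − 1)·T₀ = (1.22067 − 1) × 290 = 64.0 K

64.0 K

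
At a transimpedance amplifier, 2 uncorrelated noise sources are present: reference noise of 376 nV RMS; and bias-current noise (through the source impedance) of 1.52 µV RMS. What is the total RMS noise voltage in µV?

1.57 µV

Uncorrelated sources add in power (mean-square): V_tot = √(ΣV_i²)
V_tot = √[(3.76×10⁻⁷)² + (1.52×10⁻⁶)²] = 1.57×10⁻⁶ V = 1.57 µV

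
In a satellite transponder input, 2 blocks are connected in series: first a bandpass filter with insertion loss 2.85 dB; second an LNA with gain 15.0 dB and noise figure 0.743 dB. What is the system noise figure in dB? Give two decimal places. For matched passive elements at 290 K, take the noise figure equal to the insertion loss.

Convert to linear (a loss of L dB is a gain of −L dB): F_i = 10^(NF_i/10), G_i = 10^(G_i,dB/10)
  Stage 1: F_1 = 10^(2.85/10) = 1.928, G_1 = 10^(−2.85/10) = 0.5188
  Stage 2: F_2 = 10^(0.743/10) = 1.187, G_2 = 10^(15.0/10) = 31.62
Friis cascade:
  F = 1.928 + (1.187 − 1)/0.5188 = 2.287
NF = 10 log₁₀(2.287) = 3.59 dB

3.59 dB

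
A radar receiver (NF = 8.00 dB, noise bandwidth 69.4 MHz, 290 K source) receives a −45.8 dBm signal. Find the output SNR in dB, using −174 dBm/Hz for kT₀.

41.8 dB

Noise floor: N = −174 + 10 log₁₀(B) + NF
10 log₁₀(6.94×10⁷) = 78.41 dB
N = −174 + 78.41 + 8.00 = −87.59 dBm
SNR = P_sig − N = −45.8 − (−87.59) = 41.79 dB → 41.8 dB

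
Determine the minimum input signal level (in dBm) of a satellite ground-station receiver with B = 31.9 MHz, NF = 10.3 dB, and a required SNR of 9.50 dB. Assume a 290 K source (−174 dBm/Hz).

−79.2 dBm

Sensitivity = −174 + 10 log₁₀(B) + NF + SNR_min
= −174 + 75.04 + 10.3 + 9.50
= −79.16 dBm → −79.2 dBm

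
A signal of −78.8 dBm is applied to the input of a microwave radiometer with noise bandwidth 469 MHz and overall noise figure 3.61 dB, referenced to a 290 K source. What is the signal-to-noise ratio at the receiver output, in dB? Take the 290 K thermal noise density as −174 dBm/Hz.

Noise floor: N = −174 + 10 log₁₀(B) + NF
10 log₁₀(4.69×10⁸) = 86.71 dB
N = −174 + 86.71 + 3.61 = −83.68 dBm
SNR = P_sig − N = −78.8 − (−83.68) = 4.88 dB → 4.9 dB

4.9 dB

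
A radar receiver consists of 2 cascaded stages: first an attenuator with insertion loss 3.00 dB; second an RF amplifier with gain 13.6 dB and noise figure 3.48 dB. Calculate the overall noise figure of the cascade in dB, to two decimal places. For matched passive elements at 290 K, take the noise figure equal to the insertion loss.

Convert to linear (a loss of L dB is a gain of −L dB): F_i = 10^(NF_i/10), G_i = 10^(G_i,dB/10)
  Stage 1: F_1 = 10^(3.00/10) = 1.995, G_1 = 10^(−3.00/10) = 0.5012
  Stage 2: F_2 = 10^(3.48/10) = 2.228, G_2 = 10^(13.6/10) = 22.91
Friis cascade:
  F = 1.995 + (2.228 − 1)/0.5012 = 4.446
NF = 10 log₁₀(4.446) = 6.48 dB

6.48 dB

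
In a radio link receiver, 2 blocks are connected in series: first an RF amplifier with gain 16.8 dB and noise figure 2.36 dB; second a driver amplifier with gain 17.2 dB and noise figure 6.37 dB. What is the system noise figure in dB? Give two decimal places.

Convert to linear (a loss of L dB is a gain of −L dB): F_i = 10^(NF_i/10), G_i = 10^(G_i,dB/10)
  Stage 1: F_1 = 10^(2.36/10) = 1.722, G_1 = 10^(16.8/10) = 47.86
  Stage 2: F_2 = 10^(6.37/10) = 4.335, G_2 = 10^(17.2/10) = 52.48
Friis cascade:
  F = 1.722 + (4.335 − 1)/47.86 = 1.792
NF = 10 log₁₀(1.792) = 2.53 dB

2.53 dB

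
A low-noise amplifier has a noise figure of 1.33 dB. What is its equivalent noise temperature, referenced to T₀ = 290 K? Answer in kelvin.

F = 10^(1.33/10) = 1.35831
T_e = (F − 1)·T₀ = (1.35831 − 1) × 290 = 104 K

104 K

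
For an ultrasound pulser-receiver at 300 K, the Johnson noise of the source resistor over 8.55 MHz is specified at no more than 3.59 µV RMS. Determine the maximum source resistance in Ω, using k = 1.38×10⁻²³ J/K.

91.0 Ω

Johnson–Nyquist: V_n = √(4kTRB) ⇒ R = V_n² / (4kTB)
4kTB = 4 × 1.38×10⁻²³ × 300 × 8.55×10⁶ = 1.42×10⁻¹³
R = (3.59×10⁻⁶)² / 1.42×10⁻¹³ = 9.10×10¹ Ω = 91.0 Ω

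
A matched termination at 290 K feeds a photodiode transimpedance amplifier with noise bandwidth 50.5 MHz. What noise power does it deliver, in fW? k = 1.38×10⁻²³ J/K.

P_n = kTB = 1.38×10⁻²³ × 290 × 5.05×10⁷ = 2.02×10⁻¹³ W = 202 fW

202 fW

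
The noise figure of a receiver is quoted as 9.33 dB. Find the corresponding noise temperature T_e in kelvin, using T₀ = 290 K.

2195 K

F = 10^(9.33/10) = 8.57038
T_e = (F − 1)·T₀ = (8.57038 − 1) × 290 = 2195 K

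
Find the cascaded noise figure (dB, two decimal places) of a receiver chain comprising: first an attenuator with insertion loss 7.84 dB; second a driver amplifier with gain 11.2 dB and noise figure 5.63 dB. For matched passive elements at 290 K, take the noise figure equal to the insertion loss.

13.47 dB

Convert to linear (a loss of L dB is a gain of −L dB): F_i = 10^(NF_i/10), G_i = 10^(G_i,dB/10)
  Stage 1: F_1 = 10^(7.84/10) = 6.081, G_1 = 10^(−7.84/10) = 0.1644
  Stage 2: F_2 = 10^(5.63/10) = 3.656, G_2 = 10^(11.2/10) = 13.18
Friis cascade:
  F = 6.081 + (3.656 − 1)/0.1644 = 22.23
NF = 10 log₁₀(22.23) = 13.47 dB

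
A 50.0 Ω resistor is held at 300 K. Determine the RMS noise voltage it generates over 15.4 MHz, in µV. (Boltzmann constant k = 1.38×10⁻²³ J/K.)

3.57 µV

V_n = √(4kTRB)
4kTRB = 4 × 1.38×10⁻²³ × 300 × 5.00×10¹ × 1.54×10⁷ = 1.28×10⁻¹¹ V²
V_n = √(1.28×10⁻¹¹) = 3.57×10⁻⁶ V = 3.57 µV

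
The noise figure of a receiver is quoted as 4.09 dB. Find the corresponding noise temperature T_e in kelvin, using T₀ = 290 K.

F = 10^(4.09/10) = 2.56448
T_e = (F − 1)·T₀ = (2.56448 − 1) × 290 = 454 K

454 K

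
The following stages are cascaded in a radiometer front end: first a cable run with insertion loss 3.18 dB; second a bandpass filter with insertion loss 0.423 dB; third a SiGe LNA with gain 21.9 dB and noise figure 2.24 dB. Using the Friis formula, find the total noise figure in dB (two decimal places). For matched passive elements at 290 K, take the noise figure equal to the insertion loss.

5.84 dB

Convert to linear (a loss of L dB is a gain of −L dB): F_i = 10^(NF_i/10), G_i = 10^(G_i,dB/10)
  Stage 1: F_1 = 10^(3.18/10) = 2.080, G_1 = 10^(−3.18/10) = 0.4808
  Stage 2: F_2 = 10^(0.423/10) = 1.102, G_2 = 10^(−0.423/10) = 0.9072
  Stage 3: F_3 = 10^(2.24/10) = 1.675, G_3 = 10^(21.9/10) = 154.9
Friis cascade:
  F = 2.080 + (1.102 − 1)/0.4808 + (1.675 − 1)/0.4362 = 3.840
NF = 10 log₁₀(3.840) = 5.84 dB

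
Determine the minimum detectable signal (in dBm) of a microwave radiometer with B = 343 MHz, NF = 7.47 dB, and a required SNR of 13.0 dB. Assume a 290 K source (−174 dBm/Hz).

−68.2 dBm

Sensitivity = −174 + 10 log₁₀(B) + NF + SNR_min
= −174 + 85.35 + 7.47 + 13.0
= −68.18 dBm → −68.2 dBm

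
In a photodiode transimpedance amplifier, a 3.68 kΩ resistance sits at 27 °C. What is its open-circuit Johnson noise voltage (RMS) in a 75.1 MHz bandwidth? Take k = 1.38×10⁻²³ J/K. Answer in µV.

T = 27 °C + 273.15 = 300.15 K
V_n = √(4kTRB)
4kTRB = 4 × 1.38×10⁻²³ × 300.15 × 3.68×10³ × 7.51×10⁷ = 4.58×10⁻⁹ V²
V_n = √(4.58×10⁻⁹) = 6.77×10⁻⁵ V = 67.7 µV

67.7 µV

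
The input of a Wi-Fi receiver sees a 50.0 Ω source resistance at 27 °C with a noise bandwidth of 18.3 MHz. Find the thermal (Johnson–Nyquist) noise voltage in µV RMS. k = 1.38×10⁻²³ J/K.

T = 27 °C + 273.15 = 300.15 K
V_n = √(4kTRB)
4kTRB = 4 × 1.38×10⁻²³ × 300.15 × 5.00×10¹ × 1.83×10⁷ = 1.52×10⁻¹¹ V²
V_n = √(1.52×10⁻¹¹) = 3.89×10⁻⁶ V = 3.89 µV

3.89 µV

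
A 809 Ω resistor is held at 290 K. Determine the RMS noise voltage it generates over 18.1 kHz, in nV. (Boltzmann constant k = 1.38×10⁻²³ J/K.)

484 nV

V_n = √(4kTRB)
4kTRB = 4 × 1.38×10⁻²³ × 290 × 8.09×10² × 1.81×10⁴ = 2.34×10⁻¹³ V²
V_n = √(2.34×10⁻¹³) = 4.84×10⁻⁷ V = 484 nV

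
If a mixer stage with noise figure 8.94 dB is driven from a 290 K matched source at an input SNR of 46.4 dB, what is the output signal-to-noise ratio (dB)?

By definition F = SNR_in/SNR_out, so in dB: SNR_out = SNR_in − NF
SNR_out = 46.4 − 8.94 = 37.46 dB

37.46 dB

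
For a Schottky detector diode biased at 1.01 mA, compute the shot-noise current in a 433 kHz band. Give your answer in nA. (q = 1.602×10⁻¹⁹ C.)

I_n = √(2qI·B)
2qI·B = 2 × 1.602×10⁻¹⁹ × 1.01×10⁻³ × 4.33×10⁵ = 1.40×10⁻¹⁶ A²
I_n = √(1.40×10⁻¹⁶) = 1.18×10⁻⁸ A = 11.8 nA

11.8 nA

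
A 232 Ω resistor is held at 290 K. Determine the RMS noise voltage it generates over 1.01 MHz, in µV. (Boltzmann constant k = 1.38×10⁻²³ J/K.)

V_n = √(4kTRB)
4kTRB = 4 × 1.38×10⁻²³ × 290 × 2.32×10² × 1.01×10⁶ = 3.75×10⁻¹² V²
V_n = √(3.75×10⁻¹²) = 1.94×10⁻⁶ V = 1.94 µV

1.94 µV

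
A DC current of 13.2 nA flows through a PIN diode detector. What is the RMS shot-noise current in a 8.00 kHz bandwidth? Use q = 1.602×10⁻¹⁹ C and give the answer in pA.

5.82 pA

I_n = √(2qI·B)
2qI·B = 2 × 1.602×10⁻¹⁹ × 1.32×10⁻⁸ × 8.00×10³ = 3.38×10⁻²³ A²
I_n = √(3.38×10⁻²³) = 5.82×10⁻¹² A = 5.82 pA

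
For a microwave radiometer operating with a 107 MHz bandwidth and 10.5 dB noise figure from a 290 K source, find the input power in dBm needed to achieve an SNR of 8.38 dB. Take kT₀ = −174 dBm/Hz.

Sensitivity = −174 + 10 log₁₀(B) + NF + SNR_min
= −174 + 80.29 + 10.5 + 8.38
= −74.83 dBm → −74.8 dBm

−74.8 dBm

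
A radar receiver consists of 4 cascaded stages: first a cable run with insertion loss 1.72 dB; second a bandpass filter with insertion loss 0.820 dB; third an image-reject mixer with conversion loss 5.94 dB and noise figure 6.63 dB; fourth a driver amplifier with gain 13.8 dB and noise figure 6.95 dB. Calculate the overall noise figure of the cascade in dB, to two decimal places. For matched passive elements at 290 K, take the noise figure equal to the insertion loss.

Convert to linear (a loss of L dB is a gain of −L dB): F_i = 10^(NF_i/10), G_i = 10^(G_i,dB/10)
  Stage 1: F_1 = 10^(1.72/10) = 1.486, G_1 = 10^(−1.72/10) = 0.6730
  Stage 2: F_2 = 10^(0.820/10) = 1.208, G_2 = 10^(−0.820/10) = 0.8279
  Stage 3: F_3 = 10^(6.63/10) = 4.603, G_3 = 10^(−5.94/10) = 0.2547
  Stage 4: F_4 = 10^(6.95/10) = 4.955, G_4 = 10^(13.8/10) = 23.99
Friis cascade:
  F = 1.486 + (1.208 − 1)/0.6730 + (4.603 − 1)/0.5572 + (4.955 − 1)/0.1419 = 36.13
NF = 10 log₁₀(36.13) = 15.58 dB

15.58 dB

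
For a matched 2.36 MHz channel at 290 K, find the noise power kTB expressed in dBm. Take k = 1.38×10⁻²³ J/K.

P_n = kTB = 1.38×10⁻²³ × 290 × 2.36×10⁶ = 9.44×10⁻¹⁵ W
In dBm: 10 log₁₀(9.44×10⁻¹⁵ / 10⁻³) = −110.2 dBm

−110.2 dBm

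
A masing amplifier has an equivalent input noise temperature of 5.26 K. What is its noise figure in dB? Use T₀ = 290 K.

F = 1 + T_e/T₀ = 1 + 5.26/290 = 1.01814
NF = 10 log₁₀(1.01814) = 0.078 dB

0.078 dB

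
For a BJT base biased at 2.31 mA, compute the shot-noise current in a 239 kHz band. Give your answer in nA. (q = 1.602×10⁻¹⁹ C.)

I_n = √(2qI·B)
2qI·B = 2 × 1.602×10⁻¹⁹ × 2.31×10⁻³ × 2.39×10⁵ = 1.77×10⁻¹⁶ A²
I_n = √(1.77×10⁻¹⁶) = 1.33×10⁻⁸ A = 13.3 nA

13.3 nA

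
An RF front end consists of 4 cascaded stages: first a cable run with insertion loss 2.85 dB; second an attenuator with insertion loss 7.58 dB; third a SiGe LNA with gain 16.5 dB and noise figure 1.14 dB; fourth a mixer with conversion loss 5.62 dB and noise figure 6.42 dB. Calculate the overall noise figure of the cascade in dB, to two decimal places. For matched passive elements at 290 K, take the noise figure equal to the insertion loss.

Convert to linear (a loss of L dB is a gain of −L dB): F_i = 10^(NF_i/10), G_i = 10^(G_i,dB/10)
  Stage 1: F_1 = 10^(2.85/10) = 1.928, G_1 = 10^(−2.85/10) = 0.5188
  Stage 2: F_2 = 10^(7.58/10) = 5.728, G_2 = 10^(−7.58/10) = 0.1746
  Stage 3: F_3 = 10^(1.14/10) = 1.300, G_3 = 10^(16.5/10) = 44.67
  Stage 4: F_4 = 10^(6.42/10) = 4.385, G_4 = 10^(−5.62/10) = 0.2742
Friis cascade:
  F = 1.928 + (5.728 − 1)/0.5188 + (1.300 − 1)/0.09057 + (4.385 − 1)/4.046 = 15.19
NF = 10 log₁₀(15.19) = 11.82 dB

11.82 dB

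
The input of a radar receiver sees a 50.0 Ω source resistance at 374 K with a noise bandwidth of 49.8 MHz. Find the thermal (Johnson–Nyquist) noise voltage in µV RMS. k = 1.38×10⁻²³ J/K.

V_n = √(4kTRB)
4kTRB = 4 × 1.38×10⁻²³ × 374 × 5.00×10¹ × 4.98×10⁷ = 5.14×10⁻¹¹ V²
V_n = √(5.14×10⁻¹¹) = 7.17×10⁻⁶ V = 7.17 µV

7.17 µV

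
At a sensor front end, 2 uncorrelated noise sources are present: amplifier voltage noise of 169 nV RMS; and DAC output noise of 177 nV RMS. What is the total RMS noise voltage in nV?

Uncorrelated sources add in power (mean-square): V_tot = √(ΣV_i²)
V_tot = √[(1.69×10⁻⁷)² + (1.77×10⁻⁷)²] = 2.45×10⁻⁷ V = 245 nV

245 nV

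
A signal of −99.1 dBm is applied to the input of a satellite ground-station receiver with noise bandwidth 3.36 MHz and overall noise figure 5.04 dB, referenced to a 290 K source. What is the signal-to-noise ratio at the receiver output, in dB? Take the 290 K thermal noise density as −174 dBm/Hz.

Noise floor: N = −174 + 10 log₁₀(B) + NF
10 log₁₀(3.36×10⁶) = 65.26 dB
N = −174 + 65.26 + 5.04 = −103.70 dBm
SNR = P_sig − N = −99.1 − (−103.70) = 4.60 dB → 4.6 dB

4.6 dB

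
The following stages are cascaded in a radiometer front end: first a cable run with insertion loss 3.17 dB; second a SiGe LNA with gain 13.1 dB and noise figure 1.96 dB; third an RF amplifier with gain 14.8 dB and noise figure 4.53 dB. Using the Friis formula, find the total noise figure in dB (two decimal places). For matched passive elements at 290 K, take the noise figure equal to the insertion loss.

Convert to linear (a loss of L dB is a gain of −L dB): F_i = 10^(NF_i/10), G_i = 10^(G_i,dB/10)
  Stage 1: F_1 = 10^(3.17/10) = 2.075, G_1 = 10^(−3.17/10) = 0.4819
  Stage 2: F_2 = 10^(1.96/10) = 1.570, G_2 = 10^(13.1/10) = 20.42
  Stage 3: F_3 = 10^(4.53/10) = 2.838, G_3 = 10^(14.8/10) = 30.20
Friis cascade:
  F = 2.075 + (1.570 − 1)/0.4819 + (2.838 − 1)/9.840 = 3.445
NF = 10 log₁₀(3.445) = 5.37 dB

5.37 dB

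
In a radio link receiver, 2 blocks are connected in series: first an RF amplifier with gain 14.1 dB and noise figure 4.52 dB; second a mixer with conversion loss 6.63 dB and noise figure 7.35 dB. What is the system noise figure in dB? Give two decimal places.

Convert to linear (a loss of L dB is a gain of −L dB): F_i = 10^(NF_i/10), G_i = 10^(G_i,dB/10)
  Stage 1: F_1 = 10^(4.52/10) = 2.831, G_1 = 10^(14.1/10) = 25.70
  Stage 2: F_2 = 10^(7.35/10) = 5.433, G_2 = 10^(−6.63/10) = 0.2173
Friis cascade:
  F = 2.831 + (5.433 − 1)/25.70 = 3.004
NF = 10 log₁₀(3.004) = 4.78 dB

4.78 dB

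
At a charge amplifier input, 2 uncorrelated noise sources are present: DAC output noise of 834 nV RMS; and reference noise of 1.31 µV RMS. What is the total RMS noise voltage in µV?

1.55 µV

Uncorrelated sources add in power (mean-square): V_tot = √(ΣV_i²)
V_tot = √[(8.34×10⁻⁷)² + (1.31×10⁻⁶)²] = 1.55×10⁻⁶ V = 1.55 µV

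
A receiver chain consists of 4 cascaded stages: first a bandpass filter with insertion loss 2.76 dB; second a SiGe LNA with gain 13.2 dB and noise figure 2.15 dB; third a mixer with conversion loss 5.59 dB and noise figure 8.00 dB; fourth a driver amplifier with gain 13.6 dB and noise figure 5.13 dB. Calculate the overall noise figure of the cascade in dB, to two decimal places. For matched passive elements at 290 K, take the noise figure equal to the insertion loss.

6.35 dB

Convert to linear (a loss of L dB is a gain of −L dB): F_i = 10^(NF_i/10), G_i = 10^(G_i,dB/10)
  Stage 1: F_1 = 10^(2.76/10) = 1.888, G_1 = 10^(−2.76/10) = 0.5297
  Stage 2: F_2 = 10^(2.15/10) = 1.641, G_2 = 10^(13.2/10) = 20.89
  Stage 3: F_3 = 10^(8.00/10) = 6.310, G_3 = 10^(−5.59/10) = 0.2761
  Stage 4: F_4 = 10^(5.13/10) = 3.258, G_4 = 10^(13.6/10) = 22.91
Friis cascade:
  F = 1.888 + (1.641 − 1)/0.5297 + (6.310 − 1)/11.07 + (3.258 − 1)/3.055 = 4.316
NF = 10 log₁₀(4.316) = 6.35 dB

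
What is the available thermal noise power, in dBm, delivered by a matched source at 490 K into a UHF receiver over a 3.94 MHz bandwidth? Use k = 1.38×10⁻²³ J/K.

−105.7 dBm

P_n = kTB = 1.38×10⁻²³ × 490 × 3.94×10⁶ = 2.66×10⁻¹⁴ W
In dBm: 10 log₁₀(2.66×10⁻¹⁴ / 10⁻³) = −105.7 dBm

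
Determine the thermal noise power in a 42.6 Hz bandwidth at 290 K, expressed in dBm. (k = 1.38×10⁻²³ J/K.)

P_n = kTB = 1.38×10⁻²³ × 290 × 4.26×10¹ = 1.70×10⁻¹⁹ W
In dBm: 10 log₁₀(1.70×10⁻¹⁹ / 10⁻³) = −157.7 dBm

−157.7 dBm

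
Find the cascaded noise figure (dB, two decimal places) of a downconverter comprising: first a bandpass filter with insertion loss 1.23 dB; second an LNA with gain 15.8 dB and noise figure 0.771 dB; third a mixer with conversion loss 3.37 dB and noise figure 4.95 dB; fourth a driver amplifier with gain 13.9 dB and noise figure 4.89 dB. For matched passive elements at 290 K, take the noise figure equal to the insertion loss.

2.59 dB

Convert to linear (a loss of L dB is a gain of −L dB): F_i = 10^(NF_i/10), G_i = 10^(G_i,dB/10)
  Stage 1: F_1 = 10^(1.23/10) = 1.327, G_1 = 10^(−1.23/10) = 0.7534
  Stage 2: F_2 = 10^(0.771/10) = 1.194, G_2 = 10^(15.8/10) = 38.02
  Stage 3: F_3 = 10^(4.95/10) = 3.126, G_3 = 10^(−3.37/10) = 0.4603
  Stage 4: F_4 = 10^(4.89/10) = 3.083, G_4 = 10^(13.9/10) = 24.55
Friis cascade:
  F = 1.327 + (1.194 − 1)/0.7534 + (3.126 − 1)/28.64 + (3.083 − 1)/13.18 = 1.818
NF = 10 log₁₀(1.818) = 2.59 dB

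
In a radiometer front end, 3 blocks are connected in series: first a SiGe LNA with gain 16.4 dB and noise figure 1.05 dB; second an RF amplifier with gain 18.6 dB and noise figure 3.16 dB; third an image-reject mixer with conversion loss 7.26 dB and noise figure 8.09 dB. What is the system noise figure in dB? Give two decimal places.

Convert to linear (a loss of L dB is a gain of −L dB): F_i = 10^(NF_i/10), G_i = 10^(G_i,dB/10)
  Stage 1: F_1 = 10^(1.05/10) = 1.274, G_1 = 10^(16.4/10) = 43.65
  Stage 2: F_2 = 10^(3.16/10) = 2.070, G_2 = 10^(18.6/10) = 72.44
  Stage 3: F_3 = 10^(8.09/10) = 6.442, G_3 = 10^(−7.26/10) = 0.1879
Friis cascade:
  F = 1.274 + (2.070 − 1)/43.65 + (6.442 − 1)/3162 = 1.300
NF = 10 log₁₀(1.300) = 1.14 dB

1.14 dB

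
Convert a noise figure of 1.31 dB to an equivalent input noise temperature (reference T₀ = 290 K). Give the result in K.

F = 10^(1.31/10) = 1.35207
T_e = (F − 1)·T₀ = (1.35207 − 1) × 290 = 102 K

102 K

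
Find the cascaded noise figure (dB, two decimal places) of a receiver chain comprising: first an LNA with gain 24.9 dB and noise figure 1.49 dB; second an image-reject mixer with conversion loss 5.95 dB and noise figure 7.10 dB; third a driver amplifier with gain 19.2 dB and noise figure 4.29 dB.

1.60 dB

Convert to linear (a loss of L dB is a gain of −L dB): F_i = 10^(NF_i/10), G_i = 10^(G_i,dB/10)
  Stage 1: F_1 = 10^(1.49/10) = 1.409, G_1 = 10^(24.9/10) = 309.0
  Stage 2: F_2 = 10^(7.10/10) = 5.129, G_2 = 10^(−5.95/10) = 0.2541
  Stage 3: F_3 = 10^(4.29/10) = 2.685, G_3 = 10^(19.2/10) = 83.18
Friis cascade:
  F = 1.409 + (5.129 − 1)/309.0 + (2.685 − 1)/78.52 = 1.444
NF = 10 log₁₀(1.444) = 1.60 dB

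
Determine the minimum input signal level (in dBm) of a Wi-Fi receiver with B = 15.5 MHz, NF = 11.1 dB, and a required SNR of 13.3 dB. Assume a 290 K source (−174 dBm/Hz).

−77.7 dBm

Sensitivity = −174 + 10 log₁₀(B) + NF + SNR_min
= −174 + 71.9 + 11.1 + 13.3
= −77.7 dBm → −77.7 dBm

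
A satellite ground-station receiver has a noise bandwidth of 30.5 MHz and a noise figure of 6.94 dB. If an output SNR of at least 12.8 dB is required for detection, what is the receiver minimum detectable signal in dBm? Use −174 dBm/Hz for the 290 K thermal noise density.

−79.4 dBm

Sensitivity = −174 + 10 log₁₀(B) + NF + SNR_min
= −174 + 74.84 + 6.94 + 12.8
= −79.42 dBm → −79.4 dBm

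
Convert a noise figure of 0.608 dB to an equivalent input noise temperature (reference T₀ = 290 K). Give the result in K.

F = 10^(0.608/10) = 1.15027
T_e = (F − 1)·T₀ = (1.15027 − 1) × 290 = 43.6 K

43.6 K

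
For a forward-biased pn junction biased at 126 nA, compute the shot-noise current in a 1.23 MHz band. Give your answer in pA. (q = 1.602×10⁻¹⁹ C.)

I_n = √(2qI·B)
2qI·B = 2 × 1.602×10⁻¹⁹ × 1.26×10⁻⁷ × 1.23×10⁶ = 4.97×10⁻²⁰ A²
I_n = √(4.97×10⁻²⁰) = 2.23×10⁻¹⁰ A = 223 pA

223 pA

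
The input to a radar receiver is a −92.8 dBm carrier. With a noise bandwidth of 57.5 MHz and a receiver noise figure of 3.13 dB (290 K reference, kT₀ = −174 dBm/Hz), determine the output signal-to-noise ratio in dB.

0.5 dB

Noise floor: N = −174 + 10 log₁₀(B) + NF
10 log₁₀(5.75×10⁷) = 77.6 dB
N = −174 + 77.6 + 3.13 = −93.27 dBm
SNR = P_sig − N = −92.8 − (−93.27) = 0.47 dB → 0.5 dB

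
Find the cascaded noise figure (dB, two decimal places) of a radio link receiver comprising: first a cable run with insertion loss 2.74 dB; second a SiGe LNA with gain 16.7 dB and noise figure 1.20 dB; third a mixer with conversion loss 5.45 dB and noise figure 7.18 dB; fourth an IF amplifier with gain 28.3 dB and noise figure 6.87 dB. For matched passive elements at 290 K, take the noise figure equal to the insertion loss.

Convert to linear (a loss of L dB is a gain of −L dB): F_i = 10^(NF_i/10), G_i = 10^(G_i,dB/10)
  Stage 1: F_1 = 10^(2.74/10) = 1.879, G_1 = 10^(−2.74/10) = 0.5321
  Stage 2: F_2 = 10^(1.20/10) = 1.318, G_2 = 10^(16.7/10) = 46.77
  Stage 3: F_3 = 10^(7.18/10) = 5.224, G_3 = 10^(−5.45/10) = 0.2851
  Stage 4: F_4 = 10^(6.87/10) = 4.864, G_4 = 10^(28.3/10) = 676.1
Friis cascade:
  F = 1.879 + (1.318 − 1)/0.5321 + (5.224 − 1)/24.89 + (4.864 − 1)/7.096 = 3.192
NF = 10 log₁₀(3.192) = 5.04 dB

5.04 dB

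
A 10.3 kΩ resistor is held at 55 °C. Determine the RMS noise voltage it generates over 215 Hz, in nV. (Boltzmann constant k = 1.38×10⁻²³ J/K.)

200 nV

T = 55 °C + 273.15 = 328.15 K
V_n = √(4kTRB)
4kTRB = 4 × 1.38×10⁻²³ × 328.15 × 1.03×10⁴ × 2.15×10² = 4.01×10⁻¹⁴ V²
V_n = √(4.01×10⁻¹⁴) = 2.00×10⁻⁷ V = 200 nV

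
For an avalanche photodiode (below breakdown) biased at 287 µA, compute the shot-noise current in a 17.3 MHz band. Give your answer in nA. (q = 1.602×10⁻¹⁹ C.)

39.9 nA

I_n = √(2qI·B)
2qI·B = 2 × 1.602×10⁻¹⁹ × 2.87×10⁻⁴ × 1.73×10⁷ = 1.59×10⁻¹⁵ A²
I_n = √(1.59×10⁻¹⁵) = 3.99×10⁻⁸ A = 39.9 nA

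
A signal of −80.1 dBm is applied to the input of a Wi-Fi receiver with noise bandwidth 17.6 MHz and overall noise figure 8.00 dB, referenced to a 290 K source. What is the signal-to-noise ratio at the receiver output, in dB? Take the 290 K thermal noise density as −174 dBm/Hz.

Noise floor: N = −174 + 10 log₁₀(B) + NF
10 log₁₀(1.76×10⁷) = 72.46 dB
N = −174 + 72.46 + 8.00 = −93.54 dBm
SNR = P_sig − N = −80.1 − (−93.54) = 13.44 dB → 13.4 dB

13.4 dB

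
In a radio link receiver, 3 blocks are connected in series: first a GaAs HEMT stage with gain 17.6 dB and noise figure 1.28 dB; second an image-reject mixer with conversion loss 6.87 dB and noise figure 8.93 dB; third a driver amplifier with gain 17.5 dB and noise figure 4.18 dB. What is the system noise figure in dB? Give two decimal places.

Convert to linear (a loss of L dB is a gain of −L dB): F_i = 10^(NF_i/10), G_i = 10^(G_i,dB/10)
  Stage 1: F_1 = 10^(1.28/10) = 1.343, G_1 = 10^(17.6/10) = 57.54
  Stage 2: F_2 = 10^(8.93/10) = 7.816, G_2 = 10^(−6.87/10) = 0.2056
  Stage 3: F_3 = 10^(4.18/10) = 2.618, G_3 = 10^(17.5/10) = 56.23
Friis cascade:
  F = 1.343 + (7.816 − 1)/57.54 + (2.618 − 1)/11.83 = 1.598
NF = 10 log₁₀(1.598) = 2.04 dB

2.04 dB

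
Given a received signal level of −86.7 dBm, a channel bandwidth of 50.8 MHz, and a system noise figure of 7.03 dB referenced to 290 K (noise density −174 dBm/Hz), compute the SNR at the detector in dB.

3.2 dB

Noise floor: N = −174 + 10 log₁₀(B) + NF
10 log₁₀(5.08×10⁷) = 77.06 dB
N = −174 + 77.06 + 7.03 = −89.91 dBm
SNR = P_sig − N = −86.7 − (−89.91) = 3.21 dB → 3.2 dB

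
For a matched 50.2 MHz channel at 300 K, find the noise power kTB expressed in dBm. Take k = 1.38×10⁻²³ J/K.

−96.8 dBm

P_n = kTB = 1.38×10⁻²³ × 300 × 5.02×10⁷ = 2.08×10⁻¹³ W
In dBm: 10 log₁₀(2.08×10⁻¹³ / 10⁻³) = −96.8 dBm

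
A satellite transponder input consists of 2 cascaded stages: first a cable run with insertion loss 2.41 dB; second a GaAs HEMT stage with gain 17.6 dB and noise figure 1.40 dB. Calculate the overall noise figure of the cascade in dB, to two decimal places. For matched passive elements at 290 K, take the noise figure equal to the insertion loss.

3.81 dB

Convert to linear (a loss of L dB is a gain of −L dB): F_i = 10^(NF_i/10), G_i = 10^(G_i,dB/10)
  Stage 1: F_1 = 10^(2.41/10) = 1.742, G_1 = 10^(−2.41/10) = 0.5741
  Stage 2: F_2 = 10^(1.40/10) = 1.380, G_2 = 10^(17.6/10) = 57.54
Friis cascade:
  F = 1.742 + (1.380 − 1)/0.5741 = 2.404
NF = 10 log₁₀(2.404) = 3.81 dB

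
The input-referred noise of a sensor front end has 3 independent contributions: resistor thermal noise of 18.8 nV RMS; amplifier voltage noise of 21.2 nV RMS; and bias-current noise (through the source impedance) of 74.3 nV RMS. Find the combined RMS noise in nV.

79.5 nV

Uncorrelated sources add in power (mean-square): V_tot = √(ΣV_i²)
V_tot = √[(1.88×10⁻⁸)² + (2.12×10⁻⁸)² + (7.43×10⁻⁸)²] = 7.95×10⁻⁸ V = 79.5 nV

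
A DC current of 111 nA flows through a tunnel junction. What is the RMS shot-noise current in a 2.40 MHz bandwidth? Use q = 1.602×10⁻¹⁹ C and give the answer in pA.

292 pA

I_n = √(2qI·B)
2qI·B = 2 × 1.602×10⁻¹⁹ × 1.11×10⁻⁷ × 2.40×10⁶ = 8.54×10⁻²⁰ A²
I_n = √(8.54×10⁻²⁰) = 2.92×10⁻¹⁰ A = 292 pA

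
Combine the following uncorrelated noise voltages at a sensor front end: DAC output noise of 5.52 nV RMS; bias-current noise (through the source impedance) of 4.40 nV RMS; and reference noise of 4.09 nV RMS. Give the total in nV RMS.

8.16 nV

Uncorrelated sources add in power (mean-square): V_tot = √(ΣV_i²)
V_tot = √[(5.52×10⁻⁹)² + (4.40×10⁻⁹)² + (4.09×10⁻⁹)²] = 8.16×10⁻⁹ V = 8.16 nV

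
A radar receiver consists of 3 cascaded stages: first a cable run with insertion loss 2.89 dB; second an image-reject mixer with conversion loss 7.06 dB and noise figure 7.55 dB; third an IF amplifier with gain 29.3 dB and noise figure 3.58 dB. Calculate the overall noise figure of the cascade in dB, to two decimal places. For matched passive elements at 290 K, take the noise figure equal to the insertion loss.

13.75 dB

Convert to linear (a loss of L dB is a gain of −L dB): F_i = 10^(NF_i/10), G_i = 10^(G_i,dB/10)
  Stage 1: F_1 = 10^(2.89/10) = 1.945, G_1 = 10^(−2.89/10) = 0.5140
  Stage 2: F_2 = 10^(7.55/10) = 5.689, G_2 = 10^(−7.06/10) = 0.1968
  Stage 3: F_3 = 10^(3.58/10) = 2.280, G_3 = 10^(29.3/10) = 851.1
Friis cascade:
  F = 1.945 + (5.689 − 1)/0.5140 + (2.280 − 1)/0.1012 = 23.72
NF = 10 log₁₀(23.72) = 13.75 dB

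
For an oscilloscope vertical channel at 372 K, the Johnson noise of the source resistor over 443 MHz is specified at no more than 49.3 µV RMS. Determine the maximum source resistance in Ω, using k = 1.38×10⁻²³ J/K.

Johnson–Nyquist: V_n = √(4kTRB) ⇒ R = V_n² / (4kTB)
4kTB = 4 × 1.38×10⁻²³ × 372 × 4.43×10⁸ = 9.10×10⁻¹²
R = (4.93×10⁻⁵)² / 9.10×10⁻¹² = 2.67×10² Ω = 267 Ω

267 Ω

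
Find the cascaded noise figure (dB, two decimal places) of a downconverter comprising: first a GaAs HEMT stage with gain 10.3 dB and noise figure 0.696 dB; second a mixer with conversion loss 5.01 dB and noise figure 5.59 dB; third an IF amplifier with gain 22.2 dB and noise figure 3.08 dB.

Convert to linear (a loss of L dB is a gain of −L dB): F_i = 10^(NF_i/10), G_i = 10^(G_i,dB/10)
  Stage 1: F_1 = 10^(0.696/10) = 1.174, G_1 = 10^(10.3/10) = 10.72
  Stage 2: F_2 = 10^(5.59/10) = 3.622, G_2 = 10^(−5.01/10) = 0.3155
  Stage 3: F_3 = 10^(3.08/10) = 2.032, G_3 = 10^(22.2/10) = 166.0
Friis cascade:
  F = 1.174 + (3.622 − 1)/10.72 + (2.032 − 1)/3.381 = 1.724
NF = 10 log₁₀(1.724) = 2.37 dB

2.37 dB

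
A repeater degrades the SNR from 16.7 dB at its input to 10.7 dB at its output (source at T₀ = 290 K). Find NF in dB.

6.0 dB

NF (dB) = SNR_in(dB) − SNR_out(dB) when the source is at T₀
NF = 16.7 − 10.7 = 6.0 dB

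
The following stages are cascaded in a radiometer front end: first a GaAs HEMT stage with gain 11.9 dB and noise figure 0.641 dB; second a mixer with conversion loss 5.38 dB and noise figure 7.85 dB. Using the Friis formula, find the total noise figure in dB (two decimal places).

Convert to linear (a loss of L dB is a gain of −L dB): F_i = 10^(NF_i/10), G_i = 10^(G_i,dB/10)
  Stage 1: F_1 = 10^(0.641/10) = 1.159, G_1 = 10^(11.9/10) = 15.49
  Stage 2: F_2 = 10^(7.85/10) = 6.095, G_2 = 10^(−5.38/10) = 0.2897
Friis cascade:
  F = 1.159 + (6.095 − 1)/15.49 = 1.488
NF = 10 log₁₀(1.488) = 1.73 dB

1.73 dB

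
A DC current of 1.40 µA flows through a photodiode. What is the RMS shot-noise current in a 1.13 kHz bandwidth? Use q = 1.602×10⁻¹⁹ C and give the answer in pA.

22.5 pA

I_n = √(2qI·B)
2qI·B = 2 × 1.602×10⁻¹⁹ × 1.40×10⁻⁶ × 1.13×10³ = 5.07×10⁻²² A²
I_n = √(5.07×10⁻²²) = 2.25×10⁻¹¹ A = 22.5 pA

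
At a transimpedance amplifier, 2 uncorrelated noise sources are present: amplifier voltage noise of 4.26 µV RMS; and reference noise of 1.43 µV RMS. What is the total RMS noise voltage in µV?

Uncorrelated sources add in power (mean-square): V_tot = √(ΣV_i²)
V_tot = √[(4.26×10⁻⁶)² + (1.43×10⁻⁶)²] = 4.49×10⁻⁶ V = 4.49 µV

4.49 µV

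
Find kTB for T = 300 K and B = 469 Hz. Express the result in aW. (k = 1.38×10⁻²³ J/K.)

P_n = kTB = 1.38×10⁻²³ × 300 × 4.69×10² = 1.94×10⁻¹⁸ W = 1.94 aW

1.94 aW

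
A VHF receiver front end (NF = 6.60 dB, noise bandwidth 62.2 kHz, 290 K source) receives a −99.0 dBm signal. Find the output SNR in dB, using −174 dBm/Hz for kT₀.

Noise floor: N = −174 + 10 log₁₀(B) + NF
10 log₁₀(6.22×10⁴) = 47.94 dB
N = −174 + 47.94 + 6.60 = −119.46 dBm
SNR = P_sig − N = −99.0 − (−119.46) = 20.46 dB → 20.5 dB

20.5 dB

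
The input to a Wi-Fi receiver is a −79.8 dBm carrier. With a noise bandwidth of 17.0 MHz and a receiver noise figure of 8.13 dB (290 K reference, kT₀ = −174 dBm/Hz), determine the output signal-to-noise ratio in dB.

Noise floor: N = −174 + 10 log₁₀(B) + NF
10 log₁₀(1.70×10⁷) = 72.3 dB
N = −174 + 72.3 + 8.13 = −93.57 dBm
SNR = P_sig − N = −79.8 − (−93.57) = 13.77 dB → 13.8 dB

13.8 dB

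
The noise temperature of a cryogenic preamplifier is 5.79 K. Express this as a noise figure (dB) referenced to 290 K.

0.086 dB

F = 1 + T_e/T₀ = 1 + 5.79/290 = 1.01997
NF = 10 log₁₀(1.01997) = 0.086 dB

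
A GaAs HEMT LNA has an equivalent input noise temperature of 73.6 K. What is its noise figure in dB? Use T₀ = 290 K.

F = 1 + T_e/T₀ = 1 + 73.6/290 = 1.25379
NF = 10 log₁₀(1.25379) = 0.982 dB

0.982 dB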